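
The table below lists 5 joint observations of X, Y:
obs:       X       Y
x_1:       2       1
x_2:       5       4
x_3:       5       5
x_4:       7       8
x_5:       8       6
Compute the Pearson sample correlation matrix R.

Step 1 — column means:
  mean(X) = (2 + 5 + 5 + 7 + 8) / 5 = 27/5 = 5.4
  mean(Y) = (1 + 4 + 5 + 8 + 6) / 5 = 24/5 = 4.8

Step 2 — sample variances and covariances s[i,j] = (1/(n-1)) · Σ_k (x_{k,i} - mean_i) · (x_{k,j} - mean_j), with n-1 = 4:
  s[X,X] = ((-3.4)·(-3.4) + (-0.4)·(-0.4) + (-0.4)·(-0.4) + (1.6)·(1.6) + (2.6)·(2.6)) / 4 = 21.2/4 = 5.3
  s[X,Y] = ((-3.4)·(-3.8) + (-0.4)·(-0.8) + (-0.4)·(0.2) + (1.6)·(3.2) + (2.6)·(1.2)) / 4 = 21.4/4 = 5.35
  s[Y,Y] = ((-3.8)·(-3.8) + (-0.8)·(-0.8) + (0.2)·(0.2) + (3.2)·(3.2) + (1.2)·(1.2)) / 4 = 26.8/4 = 6.7
  Sample standard deviations s_i = √(s[i,i]):
  s(X) = √(5.3) = 2.3022
  s(Y) = √(6.7) = 2.5884

Step 3 — r_{ij} = s_{ij} / (s_i · s_j):
  r[X,X] = 1 (diagonal).
  r[X,Y] = 5.35 / (2.3022 · 2.5884) = 5.35 / 5.959 = 0.8978
  r[Y,Y] = 1 (diagonal).

R is symmetric with unit diagonal. Assembling:

R = [[1, 0.8978],
 [0.8978, 1]]


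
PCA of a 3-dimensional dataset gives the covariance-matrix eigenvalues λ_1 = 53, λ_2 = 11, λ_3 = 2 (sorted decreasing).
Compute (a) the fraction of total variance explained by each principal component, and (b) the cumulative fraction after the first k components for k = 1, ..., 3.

Step 1 — total variance = trace(Sigma) = Σ λ_i = 53 + 11 + 2 = 66.

Step 2 — fraction explained by component i = λ_i / Σ λ:
  PC1: 53/66 = 0.803
  PC2: 11/66 = 0.1667
  PC3: 2/66 = 0.0303

Step 3 — cumulative fraction after k components = (λ_1 + ... + λ_k) / Σ λ:
  k = 1: 53/66 = 0.803
  k = 2: (53 + 11)/66 = 64/66 = 0.9697
  k = 3: (53 + 11 + 2)/66 = 66/66 = 1

Summary (fraction, with percent):

explained: PC1 0.803 (80.3%), PC2 0.1667 (16.67%), PC3 0.0303 (3.03%);  cumulative: 0.803, 0.9697, 1


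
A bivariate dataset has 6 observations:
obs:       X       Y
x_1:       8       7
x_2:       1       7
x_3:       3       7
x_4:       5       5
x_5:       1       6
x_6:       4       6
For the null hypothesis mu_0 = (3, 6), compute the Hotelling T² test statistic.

Step 1 — sample mean vector:
  mean(X) = (8 + 1 + 3 + 5 + 1 + 4) / 6 = 22/6 = 3.6667
  mean(Y) = (7 + 7 + 7 + 5 + 6 + 6) / 6 = 38/6 = 6.3333
  x̄ = (3.6667, 6.3333),  deviation x̄ - mu_0 = (3.6667, 6.3333) - (3, 6) = (0.6667, 0.3333).

Step 2 — sample covariance matrix, S[i,j] = (1/(n-1)) · Σ_k (x_{k,i} - mean_i) · (x_{k,j} - mean_j), divisor n-1 = 5:
  S[X,X] = ((4.3333)·(4.3333) + (-2.6667)·(-2.6667) + (-0.6667)·(-0.6667) + (1.3333)·(1.3333) + (-2.6667)·(-2.6667) + (0.3333)·(0.3333)) / 5 = 35.3333/5 = 7.0667
  S[X,Y] = ((4.3333)·(0.6667) + (-2.6667)·(0.6667) + (-0.6667)·(0.6667) + (1.3333)·(-1.3333) + (-2.6667)·(-0.3333) + (0.3333)·(-0.3333)) / 5 = -0.3333/5 = -0.0667
  S[Y,Y] = ((0.6667)·(0.6667) + (0.6667)·(0.6667) + (0.6667)·(0.6667) + (-1.3333)·(-1.3333) + (-0.3333)·(-0.3333) + (-0.3333)·(-0.3333)) / 5 = 3.3333/5 = 0.6667
  S = [[7.0667, -0.0667],
 [-0.0667, 0.6667]].

Step 3 — invert S. det(S) = 7.0667·0.6667 - (-0.0667)² = 4.7067.
  S^{-1} = (1/det) · [[d, -b], [-b, a]] = [[0.1416, 0.0142],
 [0.0142, 1.5014]].

Step 4 — quadratic form (x̄ - mu_0)^T · S^{-1} · (x̄ - mu_0):
  S^{-1} · (x̄ - mu_0) = (0.0992, 0.5099),
  (x̄ - mu_0)^T · [...] = (0.6667)·(0.0992) + (0.3333)·(0.5099) = 0.2361.

Step 5 — scale by n: T² = 6 · 0.2361 = 1.4164.

T² ≈ 1.4164


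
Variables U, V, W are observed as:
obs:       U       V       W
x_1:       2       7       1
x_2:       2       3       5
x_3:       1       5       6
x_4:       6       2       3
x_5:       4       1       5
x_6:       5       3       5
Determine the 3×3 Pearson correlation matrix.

Step 1 — column means:
  mean(U) = (2 + 2 + 1 + 6 + 4 + 5) / 6 = 20/6 = 3.3333
  mean(V) = (7 + 3 + 5 + 2 + 1 + 3) / 6 = 21/6 = 3.5
  mean(W) = (1 + 5 + 6 + 3 + 5 + 5) / 6 = 25/6 = 4.1667

Step 2 — sample variances and covariances s[i,j] = (1/(n-1)) · Σ_k (x_{k,i} - mean_i) · (x_{k,j} - mean_j), with n-1 = 5:
  s[U,U] = ((-1.3333)·(-1.3333) + (-1.3333)·(-1.3333) + (-2.3333)·(-2.3333) + (2.6667)·(2.6667) + (0.6667)·(0.6667) + (1.6667)·(1.6667)) / 5 = 19.3333/5 = 3.8667
  s[U,V] = ((-1.3333)·(3.5) + (-1.3333)·(-0.5) + (-2.3333)·(1.5) + (2.6667)·(-1.5) + (0.6667)·(-2.5) + (1.6667)·(-0.5)) / 5 = -14/5 = -2.8
  s[U,W] = ((-1.3333)·(-3.1667) + (-1.3333)·(0.8333) + (-2.3333)·(1.8333) + (2.6667)·(-1.1667) + (0.6667)·(0.8333) + (1.6667)·(0.8333)) / 5 = -2.3333/5 = -0.4667
  s[V,V] = ((3.5)·(3.5) + (-0.5)·(-0.5) + (1.5)·(1.5) + (-1.5)·(-1.5) + (-2.5)·(-2.5) + (-0.5)·(-0.5)) / 5 = 23.5/5 = 4.7
  s[V,W] = ((3.5)·(-3.1667) + (-0.5)·(0.8333) + (1.5)·(1.8333) + (-1.5)·(-1.1667) + (-2.5)·(0.8333) + (-0.5)·(0.8333)) / 5 = -9.5/5 = -1.9
  s[W,W] = ((-3.1667)·(-3.1667) + (0.8333)·(0.8333) + (1.8333)·(1.8333) + (-1.1667)·(-1.1667) + (0.8333)·(0.8333) + (0.8333)·(0.8333)) / 5 = 16.8333/5 = 3.3667
  Sample standard deviations s_i = √(s[i,i]):
  s(U) = √(3.8667) = 1.9664
  s(V) = √(4.7) = 2.1679
  s(W) = √(3.3667) = 1.8348

Step 3 — r_{ij} = s_{ij} / (s_i · s_j):
  r[U,U] = 1 (diagonal).
  r[U,V] = -2.8 / (1.9664 · 2.1679) = -2.8 / 4.263 = -0.6568
  r[U,W] = -0.4667 / (1.9664 · 1.8348) = -0.4667 / 3.608 = -0.1293
  r[V,V] = 1 (diagonal).
  r[V,W] = -1.9 / (2.1679 · 1.8348) = -1.9 / 3.9779 = -0.4776
  r[W,W] = 1 (diagonal).

R is symmetric with unit diagonal. Assembling:

R = [[1, -0.6568, -0.1293],
 [-0.6568, 1, -0.4776],
 [-0.1293, -0.4776, 1]]


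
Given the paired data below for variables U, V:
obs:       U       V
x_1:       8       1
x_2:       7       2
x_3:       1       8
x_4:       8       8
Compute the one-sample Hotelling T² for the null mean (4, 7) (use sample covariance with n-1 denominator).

Step 1 — sample mean vector:
  mean(U) = (8 + 7 + 1 + 8) / 4 = 24/4 = 6
  mean(V) = (1 + 2 + 8 + 8) / 4 = 19/4 = 4.75
  x̄ = (6, 4.75),  deviation x̄ - mu_0 = (6, 4.75) - (4, 7) = (2, -2.25).

Step 2 — sample covariance matrix, S[i,j] = (1/(n-1)) · Σ_k (x_{k,i} - mean_i) · (x_{k,j} - mean_j), divisor n-1 = 3:
  S[U,U] = ((2)·(2) + (1)·(1) + (-5)·(-5) + (2)·(2)) / 3 = 34/3 = 11.3333
  S[U,V] = ((2)·(-3.75) + (1)·(-2.75) + (-5)·(3.25) + (2)·(3.25)) / 3 = -20/3 = -6.6667
  S[V,V] = ((-3.75)·(-3.75) + (-2.75)·(-2.75) + (3.25)·(3.25) + (3.25)·(3.25)) / 3 = 42.75/3 = 14.25
  S = [[11.3333, -6.6667],
 [-6.6667, 14.25]].

Step 3 — invert S. det(S) = 11.3333·14.25 - (-6.6667)² = 117.0556.
  S^{-1} = (1/det) · [[d, -b], [-b, a]] = [[0.1217, 0.057],
 [0.057, 0.0968]].

Step 4 — quadratic form (x̄ - mu_0)^T · S^{-1} · (x̄ - mu_0):
  S^{-1} · (x̄ - mu_0) = (0.1153, -0.1039),
  (x̄ - mu_0)^T · [...] = (2)·(0.1153) + (-2.25)·(-0.1039) = 0.4645.

Step 5 — scale by n: T² = 4 · 0.4645 = 1.8581.

T² ≈ 1.8581


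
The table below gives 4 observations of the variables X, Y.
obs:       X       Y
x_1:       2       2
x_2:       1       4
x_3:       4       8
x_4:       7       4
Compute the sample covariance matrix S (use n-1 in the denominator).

Step 1 — column means:
  mean(X) = (2 + 1 + 4 + 7) / 4 = 14/4 = 3.5
  mean(Y) = (2 + 4 + 8 + 4) / 4 = 18/4 = 4.5

Step 2 — sample covariance S[i,j] = (1/(n-1)) · Σ_k (x_{k,i} - mean_i) · (x_{k,j} - mean_j), with n-1 = 3.
  S[X,X] = ((-1.5)·(-1.5) + (-2.5)·(-2.5) + (0.5)·(0.5) + (3.5)·(3.5)) / 3 = 21/3 = 7
  S[X,Y] = ((-1.5)·(-2.5) + (-2.5)·(-0.5) + (0.5)·(3.5) + (3.5)·(-0.5)) / 3 = 5/3 = 1.6667
  S[Y,Y] = ((-2.5)·(-2.5) + (-0.5)·(-0.5) + (3.5)·(3.5) + (-0.5)·(-0.5)) / 3 = 19/3 = 6.3333

S is symmetric (S[j,i] = S[i,j]). Assembling:

S = [[7, 1.6667],
 [1.6667, 6.3333]]


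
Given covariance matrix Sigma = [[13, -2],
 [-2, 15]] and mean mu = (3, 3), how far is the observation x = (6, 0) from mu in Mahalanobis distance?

Step 1 — centre the observation: (x - mu) = (3, -3).

Step 2 — invert Sigma. det(Sigma) = 13·15 - (-2)² = 191.
  Sigma^{-1} = (1/det) · [[d, -b], [-b, a]] = [[0.0785, 0.0105],
 [0.0105, 0.0681]].

Step 3 — form the quadratic (x - mu)^T · Sigma^{-1} · (x - mu):
  Sigma^{-1} · (x - mu) = (0.2042, -0.1728).
  (x - mu)^T · [Sigma^{-1} · (x - mu)] = (3)·(0.2042) + (-3)·(-0.1728) = 1.1309.

Step 4 — take square root: d = √(1.1309) ≈ 1.0634.

d(x, mu) = √(1.1309) ≈ 1.0634


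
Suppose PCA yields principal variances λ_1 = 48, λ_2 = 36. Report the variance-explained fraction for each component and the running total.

Step 1 — total variance = trace(Sigma) = Σ λ_i = 48 + 36 = 84.

Step 2 — fraction explained by component i = λ_i / Σ λ:
  PC1: 48/84 = 0.5714
  PC2: 36/84 = 0.4286

Step 3 — cumulative fraction after k components = (λ_1 + ... + λ_k) / Σ λ:
  k = 1: 48/84 = 0.5714
  k = 2: (48 + 36)/84 = 84/84 = 1

Summary (fraction, with percent):

explained: PC1 0.5714 (57.14%), PC2 0.4286 (42.86%);  cumulative: 0.5714, 1


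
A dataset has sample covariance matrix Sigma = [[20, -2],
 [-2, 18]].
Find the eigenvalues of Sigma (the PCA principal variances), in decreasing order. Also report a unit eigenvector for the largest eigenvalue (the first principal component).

Step 1 — characteristic polynomial of 2×2 Sigma:
  det(Sigma - λI) = λ² - trace · λ + det = 0.
  trace = 20 + 18 = 38, det = 20·18 - (-2)² = 356.
Step 2 — discriminant:
  Δ = trace² - 4·det = 1444 - 1424 = 20.
Step 3 — eigenvalues:
  λ = (trace ± √Δ)/2 = (38 ± 4.4721)/2,
  λ_1 = 21.2361,  λ_2 = 16.7639.

Step 4 — unit eigenvector for λ_1: solve (Sigma - λ_1 I)v = 0. First row:
  (20 - 21.2361)·v_x + (-2)·v_y = 0, i.e. (-1.2361)·v_x + (-2)·v_y = 0,
  so v ∝ (b, λ_1 - a) = (-2, 1.2361); multiply by -1 so the first entry is positive: u = (2, -1.2361).
  ||u|| = √((2)² + (-1.2361)²) = √(5.5279) ≈ 2.3511,
  v_1 = u/||u|| ≈ (0.8507, -0.5257) (||v_1|| = 1).

λ_1 = 21.2361,  λ_2 = 16.7639;  v_1 ≈ (0.8507, -0.5257)


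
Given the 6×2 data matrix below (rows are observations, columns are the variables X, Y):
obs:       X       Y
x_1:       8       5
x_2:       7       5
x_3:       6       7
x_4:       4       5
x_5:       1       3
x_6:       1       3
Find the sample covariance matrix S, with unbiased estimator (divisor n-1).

Step 1 — column means:
  mean(X) = (8 + 7 + 6 + 4 + 1 + 1) / 6 = 27/6 = 4.5
  mean(Y) = (5 + 5 + 7 + 5 + 3 + 3) / 6 = 28/6 = 4.6667

Step 2 — sample covariance S[i,j] = (1/(n-1)) · Σ_k (x_{k,i} - mean_i) · (x_{k,j} - mean_j), with n-1 = 5.
  S[X,X] = ((3.5)·(3.5) + (2.5)·(2.5) + (1.5)·(1.5) + (-0.5)·(-0.5) + (-3.5)·(-3.5) + (-3.5)·(-3.5)) / 5 = 45.5/5 = 9.1
  S[X,Y] = ((3.5)·(0.3333) + (2.5)·(0.3333) + (1.5)·(2.3333) + (-0.5)·(0.3333) + (-3.5)·(-1.6667) + (-3.5)·(-1.6667)) / 5 = 17/5 = 3.4
  S[Y,Y] = ((0.3333)·(0.3333) + (0.3333)·(0.3333) + (2.3333)·(2.3333) + (0.3333)·(0.3333) + (-1.6667)·(-1.6667) + (-1.6667)·(-1.6667)) / 5 = 11.3333/5 = 2.2667

S is symmetric (S[j,i] = S[i,j]). Assembling:

S = [[9.1, 3.4],
 [3.4, 2.2667]]


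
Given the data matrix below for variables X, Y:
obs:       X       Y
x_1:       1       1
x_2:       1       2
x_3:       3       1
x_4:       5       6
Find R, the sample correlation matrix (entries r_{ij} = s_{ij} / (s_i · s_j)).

Step 1 — column means:
  mean(X) = (1 + 1 + 3 + 5) / 4 = 10/4 = 2.5
  mean(Y) = (1 + 2 + 1 + 6) / 4 = 10/4 = 2.5

Step 2 — sample variances and covariances s[i,j] = (1/(n-1)) · Σ_k (x_{k,i} - mean_i) · (x_{k,j} - mean_j), with n-1 = 3:
  s[X,X] = ((-1.5)·(-1.5) + (-1.5)·(-1.5) + (0.5)·(0.5) + (2.5)·(2.5)) / 3 = 11/3 = 3.6667
  s[X,Y] = ((-1.5)·(-1.5) + (-1.5)·(-0.5) + (0.5)·(-1.5) + (2.5)·(3.5)) / 3 = 11/3 = 3.6667
  s[Y,Y] = ((-1.5)·(-1.5) + (-0.5)·(-0.5) + (-1.5)·(-1.5) + (3.5)·(3.5)) / 3 = 17/3 = 5.6667
  Sample standard deviations s_i = √(s[i,i]):
  s(X) = √(3.6667) = 1.9149
  s(Y) = √(5.6667) = 2.3805

Step 3 — r_{ij} = s_{ij} / (s_i · s_j):
  r[X,X] = 1 (diagonal).
  r[X,Y] = 3.6667 / (1.9149 · 2.3805) = 3.6667 / 4.5583 = 0.8044
  r[Y,Y] = 1 (diagonal).

R is symmetric with unit diagonal. Assembling:

R = [[1, 0.8044],
 [0.8044, 1]]


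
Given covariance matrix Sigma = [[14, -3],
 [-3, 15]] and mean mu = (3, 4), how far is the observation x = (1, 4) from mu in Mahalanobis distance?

Step 1 — centre the observation: (x - mu) = (-2, 0).

Step 2 — invert Sigma. det(Sigma) = 14·15 - (-3)² = 201.
  Sigma^{-1} = (1/det) · [[d, -b], [-b, a]] = [[0.0746, 0.0149],
 [0.0149, 0.0697]].

Step 3 — form the quadratic (x - mu)^T · Sigma^{-1} · (x - mu):
  Sigma^{-1} · (x - mu) = (-0.1493, -0.0299).
  (x - mu)^T · [Sigma^{-1} · (x - mu)] = (-2)·(-0.1493) + (0)·(-0.0299) = 0.2985.

Step 4 — take square root: d = √(0.2985) ≈ 0.5464.

d(x, mu) = √(0.2985) ≈ 0.5464


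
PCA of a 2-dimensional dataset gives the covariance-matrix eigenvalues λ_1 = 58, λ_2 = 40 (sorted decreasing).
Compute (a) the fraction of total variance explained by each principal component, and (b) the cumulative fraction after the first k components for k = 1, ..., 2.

Step 1 — total variance = trace(Sigma) = Σ λ_i = 58 + 40 = 98.

Step 2 — fraction explained by component i = λ_i / Σ λ:
  PC1: 58/98 = 0.5918
  PC2: 40/98 = 0.4082

Step 3 — cumulative fraction after k components = (λ_1 + ... + λ_k) / Σ λ:
  k = 1: 58/98 = 0.5918
  k = 2: (58 + 40)/98 = 98/98 = 1

Summary (fraction, with percent):

explained: PC1 0.5918 (59.18%), PC2 0.4082 (40.82%);  cumulative: 0.5918, 1


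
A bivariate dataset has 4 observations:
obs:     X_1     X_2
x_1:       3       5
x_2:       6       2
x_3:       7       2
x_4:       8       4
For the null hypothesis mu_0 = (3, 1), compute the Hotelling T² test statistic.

Step 1 — sample mean vector:
  mean(X_1) = (3 + 6 + 7 + 8) / 4 = 24/4 = 6
  mean(X_2) = (5 + 2 + 2 + 4) / 4 = 13/4 = 3.25
  x̄ = (6, 3.25),  deviation x̄ - mu_0 = (6, 3.25) - (3, 1) = (3, 2.25).

Step 2 — sample covariance matrix, S[i,j] = (1/(n-1)) · Σ_k (x_{k,i} - mean_i) · (x_{k,j} - mean_j), divisor n-1 = 3:
  S[X_1,X_1] = ((-3)·(-3) + (0)·(0) + (1)·(1) + (2)·(2)) / 3 = 14/3 = 4.6667
  S[X_1,X_2] = ((-3)·(1.75) + (0)·(-1.25) + (1)·(-1.25) + (2)·(0.75)) / 3 = -5/3 = -1.6667
  S[X_2,X_2] = ((1.75)·(1.75) + (-1.25)·(-1.25) + (-1.25)·(-1.25) + (0.75)·(0.75)) / 3 = 6.75/3 = 2.25
  S = [[4.6667, -1.6667],
 [-1.6667, 2.25]].

Step 3 — invert S. det(S) = 4.6667·2.25 - (-1.6667)² = 7.7222.
  S^{-1} = (1/det) · [[d, -b], [-b, a]] = [[0.2914, 0.2158],
 [0.2158, 0.6043]].

Step 4 — quadratic form (x̄ - mu_0)^T · S^{-1} · (x̄ - mu_0):
  S^{-1} · (x̄ - mu_0) = (1.3597, 2.0072),
  (x̄ - mu_0)^T · [...] = (3)·(1.3597) + (2.25)·(2.0072) = 8.5953.

Step 5 — scale by n: T² = 4 · 8.5953 = 34.3813.

T² ≈ 34.3813


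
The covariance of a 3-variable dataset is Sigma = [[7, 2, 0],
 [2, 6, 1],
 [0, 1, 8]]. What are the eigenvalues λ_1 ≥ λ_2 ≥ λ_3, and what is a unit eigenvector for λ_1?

Step 1 — characteristic polynomial p(λ) = det(λI - Sigma) = λ³ - tr·λ² + c_1·λ - det, where tr = trace, c_1 = sum of the principal 2×2 minors, det = det(Sigma):
  tr = 7 + 6 + 8 = 21,
  c_1 = (7·6 - (2)²) + (7·8 - (0)²) + (6·8 - (1)²) = 38 + 56 + 47 = 141,
  det = 7·(6·8 - (1)²) - (2)·((2)·8 - (1)·(0)) + (0)·((2)·(1) - 6·(0)) = 7·(47) - (2)·(16) + (0)·(2) = 297.
  So p(λ) = λ³ - 21λ² + 141λ - 297.
Step 2 — look for an integer root (rational root theorem: any rational root is an integer divisor of 297). Testing λ = 9:
  p(9) = 729 - 1701 + 1269 - 297 = 0  ✓
  Dividing out (λ - 9): p(λ) = (λ - 9)(λ² - 12λ + 33).
Step 3 — remaining eigenvalues from the quadratic λ² - 12λ + 33 = 0:
  Δ = 12² - 4·33 = 144 - 132 = 12,  λ = (12 ± √12)/2 = (12 ± 3.4641)/2 ≈ 7.7321 or 4.2679.
  Sorted: λ_1 = 9,  λ_2 = 7.7321,  λ_3 = 4.2679  (check: sum = 21 = tr ✓).

Step 4 — unit eigenvector for λ_1 = 9: v spans the null space of (Sigma - λ_1 I), whose rows are
  r_1 = (-2, 2, 0),  r_2 = (2, -3, 1),  r_3 = (0, 1, -1).
  v is orthogonal to every row, so take v ∝ r_1 × r_2 = ((2)·(1) - (0)·(-3), (0)·(2) - (-2)·(1), (-2)·(-3) - (2)·(2)) = (2, 2, 2).
  Rescale (divide by 2): u = (1, 1, 1).
  ||u|| = √((1)² + (1)² + (1)²) = √(3) ≈ 1.7321,  v_1 = u/||u|| ≈ (0.5774, 0.5774, 0.5774) (||v_1|| = 1).

λ_1 = 9,  λ_2 = 7.7321,  λ_3 = 4.2679;  v_1 ≈ (0.5774, 0.5774, 0.5774)


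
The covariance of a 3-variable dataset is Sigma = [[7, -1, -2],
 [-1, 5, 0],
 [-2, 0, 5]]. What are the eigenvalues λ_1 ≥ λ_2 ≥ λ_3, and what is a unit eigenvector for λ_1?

Step 1 — characteristic polynomial p(λ) = det(λI - Sigma) = λ³ - tr·λ² + c_1·λ - det, where tr = trace, c_1 = sum of the principal 2×2 minors, det = det(Sigma):
  tr = 7 + 5 + 5 = 17,
  c_1 = (7·5 - (-1)²) + (7·5 - (-2)²) + (5·5 - (0)²) = 34 + 31 + 25 = 90,
  det = 7·(5·5 - (0)²) - (-1)·((-1)·5 - (0)·(-2)) + (-2)·((-1)·(0) - 5·(-2)) = 7·(25) - (-1)·(-5) + (-2)·(10) = 150.
  So p(λ) = λ³ - 17λ² + 90λ - 150.
Step 2 — look for an integer root (rational root theorem: any rational root is an integer divisor of 150). Testing λ = 5:
  p(5) = 125 - 425 + 450 - 150 = 0  ✓
  Dividing out (λ - 5): p(λ) = (λ - 5)(λ² - 12λ + 30).
Step 3 — remaining eigenvalues from the quadratic λ² - 12λ + 30 = 0:
  Δ = 12² - 4·30 = 144 - 120 = 24,  λ = (12 ± √24)/2 = (12 ± 4.899)/2 ≈ 8.4495 or 3.5505.
  Sorted: λ_1 = 8.4495,  λ_2 = 5,  λ_3 = 3.5505  (check: sum = 17 = tr ✓).

Step 4 — unit eigenvector for λ_1 ≈ 8.4495: v spans the null space of (Sigma - λ_1 I), whose rows are
  r_1 = (-1.4495, -1, -2),  r_2 = (-1, -3.4495, 0),  r_3 = (-2, 0, -3.4495).
  v is orthogonal to every row, so take v ∝ r_1 × r_2 = ((-1)·(0) - (-2)·(-3.4495), (-2)·(-1) - (-1.4495)·(0), (-1.4495)·(-3.4495) - (-1)·(-1)) ≈ (-6.899, 2, 4).
  Rescale (multiply by -1 so the first nonzero entry is positive): u = (6.899, -2, -4).
  ||u|| = √((6.899)² + (-2)² + (-4)²) = √(67.5959) ≈ 8.2217,  v_1 = u/||u|| ≈ (0.8391, -0.2433, -0.4865) (||v_1|| = 1).

λ_1 = 8.4495,  λ_2 = 5,  λ_3 = 3.5505;  v_1 ≈ (0.8391, -0.2433, -0.4865)


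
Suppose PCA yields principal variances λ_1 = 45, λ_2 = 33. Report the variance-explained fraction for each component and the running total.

Step 1 — total variance = trace(Sigma) = Σ λ_i = 45 + 33 = 78.

Step 2 — fraction explained by component i = λ_i / Σ λ:
  PC1: 45/78 = 0.5769
  PC2: 33/78 = 0.4231

Step 3 — cumulative fraction after k components = (λ_1 + ... + λ_k) / Σ λ:
  k = 1: 45/78 = 0.5769
  k = 2: (45 + 33)/78 = 78/78 = 1

Summary (fraction, with percent):

explained: PC1 0.5769 (57.69%), PC2 0.4231 (42.31%);  cumulative: 0.5769, 1


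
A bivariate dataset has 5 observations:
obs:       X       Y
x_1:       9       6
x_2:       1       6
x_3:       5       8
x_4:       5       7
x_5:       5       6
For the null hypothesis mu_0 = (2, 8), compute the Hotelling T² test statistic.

Step 1 — sample mean vector:
  mean(X) = (9 + 1 + 5 + 5 + 5) / 5 = 25/5 = 5
  mean(Y) = (6 + 6 + 8 + 7 + 6) / 5 = 33/5 = 6.6
  x̄ = (5, 6.6),  deviation x̄ - mu_0 = (5, 6.6) - (2, 8) = (3, -1.4).

Step 2 — sample covariance matrix, S[i,j] = (1/(n-1)) · Σ_k (x_{k,i} - mean_i) · (x_{k,j} - mean_j), divisor n-1 = 4:
  S[X,X] = ((4)·(4) + (-4)·(-4) + (0)·(0) + (0)·(0) + (0)·(0)) / 4 = 32/4 = 8
  S[X,Y] = ((4)·(-0.6) + (-4)·(-0.6) + (0)·(1.4) + (0)·(0.4) + (0)·(-0.6)) / 4 = 0/4 = 0
  S[Y,Y] = ((-0.6)·(-0.6) + (-0.6)·(-0.6) + (1.4)·(1.4) + (0.4)·(0.4) + (-0.6)·(-0.6)) / 4 = 3.2/4 = 0.8
  S = [[8, 0],
 [0, 0.8]].

Step 3 — invert S. det(S) = 8·0.8 - (0)² = 6.4.
  S^{-1} = (1/det) · [[d, -b], [-b, a]] = [[0.125, 0],
 [0, 1.25]].

Step 4 — quadratic form (x̄ - mu_0)^T · S^{-1} · (x̄ - mu_0):
  S^{-1} · (x̄ - mu_0) = (0.375, -1.75),
  (x̄ - mu_0)^T · [...] = (3)·(0.375) + (-1.4)·(-1.75) = 3.575.

Step 5 — scale by n: T² = 5 · 3.575 = 17.875.

T² ≈ 17.875


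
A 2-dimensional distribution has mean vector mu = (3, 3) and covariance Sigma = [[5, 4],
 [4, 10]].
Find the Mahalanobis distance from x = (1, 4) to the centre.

Step 1 — centre the observation: (x - mu) = (-2, 1).

Step 2 — invert Sigma. det(Sigma) = 5·10 - (4)² = 34.
  Sigma^{-1} = (1/det) · [[d, -b], [-b, a]] = [[0.2941, -0.1176],
 [-0.1176, 0.1471]].

Step 3 — form the quadratic (x - mu)^T · Sigma^{-1} · (x - mu):
  Sigma^{-1} · (x - mu) = (-0.7059, 0.3824).
  (x - mu)^T · [Sigma^{-1} · (x - mu)] = (-2)·(-0.7059) + (1)·(0.3824) = 1.7941.

Step 4 — take square root: d = √(1.7941) ≈ 1.3394.

d(x, mu) = √(1.7941) ≈ 1.3394


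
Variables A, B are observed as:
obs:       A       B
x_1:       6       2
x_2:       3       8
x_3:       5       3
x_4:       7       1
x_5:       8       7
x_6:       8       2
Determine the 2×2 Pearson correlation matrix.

Step 1 — column means:
  mean(A) = (6 + 3 + 5 + 7 + 8 + 8) / 6 = 37/6 = 6.1667
  mean(B) = (2 + 8 + 3 + 1 + 7 + 2) / 6 = 23/6 = 3.8333

Step 2 — sample variances and covariances s[i,j] = (1/(n-1)) · Σ_k (x_{k,i} - mean_i) · (x_{k,j} - mean_j), with n-1 = 5:
  s[A,A] = ((-0.1667)·(-0.1667) + (-3.1667)·(-3.1667) + (-1.1667)·(-1.1667) + (0.8333)·(0.8333) + (1.8333)·(1.8333) + (1.8333)·(1.8333)) / 5 = 18.8333/5 = 3.7667
  s[A,B] = ((-0.1667)·(-1.8333) + (-3.1667)·(4.1667) + (-1.1667)·(-0.8333) + (0.8333)·(-2.8333) + (1.8333)·(3.1667) + (1.8333)·(-1.8333)) / 5 = -11.8333/5 = -2.3667
  s[B,B] = ((-1.8333)·(-1.8333) + (4.1667)·(4.1667) + (-0.8333)·(-0.8333) + (-2.8333)·(-2.8333) + (3.1667)·(3.1667) + (-1.8333)·(-1.8333)) / 5 = 42.8333/5 = 8.5667
  Sample standard deviations s_i = √(s[i,i]):
  s(A) = √(3.7667) = 1.9408
  s(B) = √(8.5667) = 2.9269

Step 3 — r_{ij} = s_{ij} / (s_i · s_j):
  r[A,A] = 1 (diagonal).
  r[A,B] = -2.3667 / (1.9408 · 2.9269) = -2.3667 / 5.6805 = -0.4166
  r[B,B] = 1 (diagonal).

R is symmetric with unit diagonal. Assembling:

R = [[1, -0.4166],
 [-0.4166, 1]]


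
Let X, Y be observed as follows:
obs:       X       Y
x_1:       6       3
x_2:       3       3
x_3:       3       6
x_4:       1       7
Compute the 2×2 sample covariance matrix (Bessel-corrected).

Step 1 — column means:
  mean(X) = (6 + 3 + 3 + 1) / 4 = 13/4 = 3.25
  mean(Y) = (3 + 3 + 6 + 7) / 4 = 19/4 = 4.75

Step 2 — sample covariance S[i,j] = (1/(n-1)) · Σ_k (x_{k,i} - mean_i) · (x_{k,j} - mean_j), with n-1 = 3.
  S[X,X] = ((2.75)·(2.75) + (-0.25)·(-0.25) + (-0.25)·(-0.25) + (-2.25)·(-2.25)) / 3 = 12.75/3 = 4.25
  S[X,Y] = ((2.75)·(-1.75) + (-0.25)·(-1.75) + (-0.25)·(1.25) + (-2.25)·(2.25)) / 3 = -9.75/3 = -3.25
  S[Y,Y] = ((-1.75)·(-1.75) + (-1.75)·(-1.75) + (1.25)·(1.25) + (2.25)·(2.25)) / 3 = 12.75/3 = 4.25

S is symmetric (S[j,i] = S[i,j]). Assembling:

S = [[4.25, -3.25],
 [-3.25, 4.25]]


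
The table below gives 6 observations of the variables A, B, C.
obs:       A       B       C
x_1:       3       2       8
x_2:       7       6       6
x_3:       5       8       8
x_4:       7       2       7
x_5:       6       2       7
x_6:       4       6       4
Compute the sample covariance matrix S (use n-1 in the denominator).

Step 1 — column means:
  mean(A) = (3 + 7 + 5 + 7 + 6 + 4) / 6 = 32/6 = 5.3333
  mean(B) = (2 + 6 + 8 + 2 + 2 + 6) / 6 = 26/6 = 4.3333
  mean(C) = (8 + 6 + 8 + 7 + 7 + 4) / 6 = 40/6 = 6.6667

Step 2 — sample covariance S[i,j] = (1/(n-1)) · Σ_k (x_{k,i} - mean_i) · (x_{k,j} - mean_j), with n-1 = 5.
  S[A,A] = ((-2.3333)·(-2.3333) + (1.6667)·(1.6667) + (-0.3333)·(-0.3333) + (1.6667)·(1.6667) + (0.6667)·(0.6667) + (-1.3333)·(-1.3333)) / 5 = 13.3333/5 = 2.6667
  S[A,B] = ((-2.3333)·(-2.3333) + (1.6667)·(1.6667) + (-0.3333)·(3.6667) + (1.6667)·(-2.3333) + (0.6667)·(-2.3333) + (-1.3333)·(1.6667)) / 5 = -0.6667/5 = -0.1333
  S[A,C] = ((-2.3333)·(1.3333) + (1.6667)·(-0.6667) + (-0.3333)·(1.3333) + (1.6667)·(0.3333) + (0.6667)·(0.3333) + (-1.3333)·(-2.6667)) / 5 = -0.3333/5 = -0.0667
  S[B,B] = ((-2.3333)·(-2.3333) + (1.6667)·(1.6667) + (3.6667)·(3.6667) + (-2.3333)·(-2.3333) + (-2.3333)·(-2.3333) + (1.6667)·(1.6667)) / 5 = 35.3333/5 = 7.0667
  S[B,C] = ((-2.3333)·(1.3333) + (1.6667)·(-0.6667) + (3.6667)·(1.3333) + (-2.3333)·(0.3333) + (-2.3333)·(0.3333) + (1.6667)·(-2.6667)) / 5 = -5.3333/5 = -1.0667
  S[C,C] = ((1.3333)·(1.3333) + (-0.6667)·(-0.6667) + (1.3333)·(1.3333) + (0.3333)·(0.3333) + (0.3333)·(0.3333) + (-2.6667)·(-2.6667)) / 5 = 11.3333/5 = 2.2667

S is symmetric (S[j,i] = S[i,j]). Assembling:

S = [[2.6667, -0.1333, -0.0667],
 [-0.1333, 7.0667, -1.0667],
 [-0.0667, -1.0667, 2.2667]]


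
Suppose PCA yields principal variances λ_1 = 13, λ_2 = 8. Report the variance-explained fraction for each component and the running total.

Step 1 — total variance = trace(Sigma) = Σ λ_i = 13 + 8 = 21.

Step 2 — fraction explained by component i = λ_i / Σ λ:
  PC1: 13/21 = 0.619
  PC2: 8/21 = 0.381

Step 3 — cumulative fraction after k components = (λ_1 + ... + λ_k) / Σ λ:
  k = 1: 13/21 = 0.619
  k = 2: (13 + 8)/21 = 21/21 = 1

Summary (fraction, with percent):

explained: PC1 0.619 (61.9%), PC2 0.381 (38.1%);  cumulative: 0.619, 1


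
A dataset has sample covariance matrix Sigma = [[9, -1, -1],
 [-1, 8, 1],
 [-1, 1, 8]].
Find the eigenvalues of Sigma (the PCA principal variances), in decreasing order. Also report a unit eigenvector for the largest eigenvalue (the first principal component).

Step 1 — characteristic polynomial p(λ) = det(λI - Sigma) = λ³ - tr·λ² + c_1·λ - det, where tr = trace, c_1 = sum of the principal 2×2 minors, det = det(Sigma):
  tr = 9 + 8 + 8 = 25,
  c_1 = (9·8 - (-1)²) + (9·8 - (-1)²) + (8·8 - (1)²) = 71 + 71 + 63 = 205,
  det = 9·(8·8 - (1)²) - (-1)·((-1)·8 - (1)·(-1)) + (-1)·((-1)·(1) - 8·(-1)) = 9·(63) - (-1)·(-7) + (-1)·(7) = 553.
  So p(λ) = λ³ - 25λ² + 205λ - 553.
Step 2 — look for an integer root (rational root theorem: any rational root is an integer divisor of 553). Testing λ = 7:
  p(7) = 343 - 1225 + 1435 - 553 = 0  ✓
  Dividing out (λ - 7): p(λ) = (λ - 7)(λ² - 18λ + 79).
Step 3 — remaining eigenvalues from the quadratic λ² - 18λ + 79 = 0:
  Δ = 18² - 4·79 = 324 - 316 = 8,  λ = (18 ± √8)/2 = (18 ± 2.8284)/2 ≈ 10.4142 or 7.5858.
  Sorted: λ_1 = 10.4142,  λ_2 = 7.5858,  λ_3 = 7  (check: sum = 25 = tr ✓).

Step 4 — unit eigenvector for λ_1 ≈ 10.4142: v spans the null space of (Sigma - λ_1 I), whose rows are
  r_1 = (-1.4142, -1, -1),  r_2 = (-1, -2.4142, 1),  r_3 = (-1, 1, -2.4142).
  v is orthogonal to every row, so take v ∝ r_1 × r_2 = ((-1)·(1) - (-1)·(-2.4142), (-1)·(-1) - (-1.4142)·(1), (-1.4142)·(-2.4142) - (-1)·(-1)) ≈ (-3.4142, 2.4142, 2.4142).
  Rescale (multiply by -1 so the first nonzero entry is positive): u = (3.4142, -2.4142, -2.4142).
  ||u|| = √((3.4142)² + (-2.4142)² + (-2.4142)²) = √(23.3137) ≈ 4.8284,  v_1 = u/||u|| ≈ (0.7071, -0.5, -0.5) (||v_1|| = 1).

λ_1 = 10.4142,  λ_2 = 7.5858,  λ_3 = 7;  v_1 ≈ (0.7071, -0.5, -0.5)


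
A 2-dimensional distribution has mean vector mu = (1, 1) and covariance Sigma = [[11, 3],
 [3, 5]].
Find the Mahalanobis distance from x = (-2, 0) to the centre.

Step 1 — centre the observation: (x - mu) = (-3, -1).

Step 2 — invert Sigma. det(Sigma) = 11·5 - (3)² = 46.
  Sigma^{-1} = (1/det) · [[d, -b], [-b, a]] = [[0.1087, -0.0652],
 [-0.0652, 0.2391]].

Step 3 — form the quadratic (x - mu)^T · Sigma^{-1} · (x - mu):
  Sigma^{-1} · (x - mu) = (-0.2609, -0.0435).
  (x - mu)^T · [Sigma^{-1} · (x - mu)] = (-3)·(-0.2609) + (-1)·(-0.0435) = 0.8261.

Step 4 — take square root: d = √(0.8261) ≈ 0.9089.

d(x, mu) = √(0.8261) ≈ 0.9089


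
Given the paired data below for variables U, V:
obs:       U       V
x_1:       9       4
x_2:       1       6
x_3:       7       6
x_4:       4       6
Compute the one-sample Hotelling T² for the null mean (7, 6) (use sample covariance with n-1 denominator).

Step 1 — sample mean vector:
  mean(U) = (9 + 1 + 7 + 4) / 4 = 21/4 = 5.25
  mean(V) = (4 + 6 + 6 + 6) / 4 = 22/4 = 5.5
  x̄ = (5.25, 5.5),  deviation x̄ - mu_0 = (5.25, 5.5) - (7, 6) = (-1.75, -0.5).

Step 2 — sample covariance matrix, S[i,j] = (1/(n-1)) · Σ_k (x_{k,i} - mean_i) · (x_{k,j} - mean_j), divisor n-1 = 3:
  S[U,U] = ((3.75)·(3.75) + (-4.25)·(-4.25) + (1.75)·(1.75) + (-1.25)·(-1.25)) / 3 = 36.75/3 = 12.25
  S[U,V] = ((3.75)·(-1.5) + (-4.25)·(0.5) + (1.75)·(0.5) + (-1.25)·(0.5)) / 3 = -7.5/3 = -2.5
  S[V,V] = ((-1.5)·(-1.5) + (0.5)·(0.5) + (0.5)·(0.5) + (0.5)·(0.5)) / 3 = 3/3 = 1
  S = [[12.25, -2.5],
 [-2.5, 1]].

Step 3 — invert S. det(S) = 12.25·1 - (-2.5)² = 6.
  S^{-1} = (1/det) · [[d, -b], [-b, a]] = [[0.1667, 0.4167],
 [0.4167, 2.0417]].

Step 4 — quadratic form (x̄ - mu_0)^T · S^{-1} · (x̄ - mu_0):
  S^{-1} · (x̄ - mu_0) = (-0.5, -1.75),
  (x̄ - mu_0)^T · [...] = (-1.75)·(-0.5) + (-0.5)·(-1.75) = 1.75.

Step 5 — scale by n: T² = 4 · 1.75 = 7.

T² ≈ 7


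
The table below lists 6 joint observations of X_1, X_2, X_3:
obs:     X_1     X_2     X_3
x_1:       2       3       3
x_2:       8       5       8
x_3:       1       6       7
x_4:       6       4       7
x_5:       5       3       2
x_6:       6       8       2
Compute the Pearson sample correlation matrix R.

Step 1 — column means:
  mean(X_1) = (2 + 8 + 1 + 6 + 5 + 6) / 6 = 28/6 = 4.6667
  mean(X_2) = (3 + 5 + 6 + 4 + 3 + 8) / 6 = 29/6 = 4.8333
  mean(X_3) = (3 + 8 + 7 + 7 + 2 + 2) / 6 = 29/6 = 4.8333

Step 2 — sample variances and covariances s[i,j] = (1/(n-1)) · Σ_k (x_{k,i} - mean_i) · (x_{k,j} - mean_j), with n-1 = 5:
  s[X_1,X_1] = ((-2.6667)·(-2.6667) + (3.3333)·(3.3333) + (-3.6667)·(-3.6667) + (1.3333)·(1.3333) + (0.3333)·(0.3333) + (1.3333)·(1.3333)) / 5 = 35.3333/5 = 7.0667
  s[X_1,X_2] = ((-2.6667)·(-1.8333) + (3.3333)·(0.1667) + (-3.6667)·(1.1667) + (1.3333)·(-0.8333) + (0.3333)·(-1.8333) + (1.3333)·(3.1667)) / 5 = 3.6667/5 = 0.7333
  s[X_1,X_3] = ((-2.6667)·(-1.8333) + (3.3333)·(3.1667) + (-3.6667)·(2.1667) + (1.3333)·(2.1667) + (0.3333)·(-2.8333) + (1.3333)·(-2.8333)) / 5 = 5.6667/5 = 1.1333
  s[X_2,X_2] = ((-1.8333)·(-1.8333) + (0.1667)·(0.1667) + (1.1667)·(1.1667) + (-0.8333)·(-0.8333) + (-1.8333)·(-1.8333) + (3.1667)·(3.1667)) / 5 = 18.8333/5 = 3.7667
  s[X_2,X_3] = ((-1.8333)·(-1.8333) + (0.1667)·(3.1667) + (1.1667)·(2.1667) + (-0.8333)·(2.1667) + (-1.8333)·(-2.8333) + (3.1667)·(-2.8333)) / 5 = 0.8333/5 = 0.1667
  s[X_3,X_3] = ((-1.8333)·(-1.8333) + (3.1667)·(3.1667) + (2.1667)·(2.1667) + (2.1667)·(2.1667) + (-2.8333)·(-2.8333) + (-2.8333)·(-2.8333)) / 5 = 38.8333/5 = 7.7667
  Sample standard deviations s_i = √(s[i,i]):
  s(X_1) = √(7.0667) = 2.6583
  s(X_2) = √(3.7667) = 1.9408
  s(X_3) = √(7.7667) = 2.7869

Step 3 — r_{ij} = s_{ij} / (s_i · s_j):
  r[X_1,X_1] = 1 (diagonal).
  r[X_1,X_2] = 0.7333 / (2.6583 · 1.9408) = 0.7333 / 5.1592 = 0.1421
  r[X_1,X_3] = 1.1333 / (2.6583 · 2.7869) = 1.1333 / 7.4084 = 0.153
  r[X_2,X_2] = 1 (diagonal).
  r[X_2,X_3] = 0.1667 / (1.9408 · 2.7869) = 0.1667 / 5.4087 = 0.0308
  r[X_3,X_3] = 1 (diagonal).

R is symmetric with unit diagonal. Assembling:

R = [[1, 0.1421, 0.153],
 [0.1421, 1, 0.0308],
 [0.153, 0.0308, 1]]


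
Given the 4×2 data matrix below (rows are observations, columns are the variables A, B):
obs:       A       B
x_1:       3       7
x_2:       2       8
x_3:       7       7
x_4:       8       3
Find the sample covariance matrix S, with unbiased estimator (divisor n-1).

Step 1 — column means:
  mean(A) = (3 + 2 + 7 + 8) / 4 = 20/4 = 5
  mean(B) = (7 + 8 + 7 + 3) / 4 = 25/4 = 6.25

Step 2 — sample covariance S[i,j] = (1/(n-1)) · Σ_k (x_{k,i} - mean_i) · (x_{k,j} - mean_j), with n-1 = 3.
  S[A,A] = ((-2)·(-2) + (-3)·(-3) + (2)·(2) + (3)·(3)) / 3 = 26/3 = 8.6667
  S[A,B] = ((-2)·(0.75) + (-3)·(1.75) + (2)·(0.75) + (3)·(-3.25)) / 3 = -15/3 = -5
  S[B,B] = ((0.75)·(0.75) + (1.75)·(1.75) + (0.75)·(0.75) + (-3.25)·(-3.25)) / 3 = 14.75/3 = 4.9167

S is symmetric (S[j,i] = S[i,j]). Assembling:

S = [[8.6667, -5],
 [-5, 4.9167]]


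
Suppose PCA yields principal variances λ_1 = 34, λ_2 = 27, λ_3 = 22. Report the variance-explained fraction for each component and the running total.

Step 1 — total variance = trace(Sigma) = Σ λ_i = 34 + 27 + 22 = 83.

Step 2 — fraction explained by component i = λ_i / Σ λ:
  PC1: 34/83 = 0.4096
  PC2: 27/83 = 0.3253
  PC3: 22/83 = 0.2651

Step 3 — cumulative fraction after k components = (λ_1 + ... + λ_k) / Σ λ:
  k = 1: 34/83 = 0.4096
  k = 2: (34 + 27)/83 = 61/83 = 0.7349
  k = 3: (34 + 27 + 22)/83 = 83/83 = 1

Summary (fraction, with percent):

explained: PC1 0.4096 (40.96%), PC2 0.3253 (32.53%), PC3 0.2651 (26.51%);  cumulative: 0.4096, 0.7349, 1


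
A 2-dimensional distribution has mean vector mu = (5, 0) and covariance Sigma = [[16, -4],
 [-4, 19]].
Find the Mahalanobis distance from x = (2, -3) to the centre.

Step 1 — centre the observation: (x - mu) = (-3, -3).

Step 2 — invert Sigma. det(Sigma) = 16·19 - (-4)² = 288.
  Sigma^{-1} = (1/det) · [[d, -b], [-b, a]] = [[0.066, 0.0139],
 [0.0139, 0.0556]].

Step 3 — form the quadratic (x - mu)^T · Sigma^{-1} · (x - mu):
  Sigma^{-1} · (x - mu) = (-0.2396, -0.2083).
  (x - mu)^T · [Sigma^{-1} · (x - mu)] = (-3)·(-0.2396) + (-3)·(-0.2083) = 1.3438.

Step 4 — take square root: d = √(1.3438) ≈ 1.1592.

d(x, mu) = √(1.3438) ≈ 1.1592


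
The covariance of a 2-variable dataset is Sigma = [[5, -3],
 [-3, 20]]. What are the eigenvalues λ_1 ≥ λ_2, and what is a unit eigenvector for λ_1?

Step 1 — characteristic polynomial of 2×2 Sigma:
  det(Sigma - λI) = λ² - trace · λ + det = 0.
  trace = 5 + 20 = 25, det = 5·20 - (-3)² = 91.
Step 2 — discriminant:
  Δ = trace² - 4·det = 625 - 364 = 261.
Step 3 — eigenvalues:
  λ = (trace ± √Δ)/2 = (25 ± 16.1555)/2,
  λ_1 = 20.5777,  λ_2 = 4.4223.

Step 4 — unit eigenvector for λ_1: solve (Sigma - λ_1 I)v = 0. First row:
  (5 - 20.5777)·v_x + (-3)·v_y = 0, i.e. (-15.5777)·v_x + (-3)·v_y = 0,
  so v ∝ (b, λ_1 - a) = (-3, 15.5777); multiply by -1 so the first entry is positive: u = (3, -15.5777).
  ||u|| = √((3)² + (-15.5777)²) = √(251.6662) ≈ 15.864,
  v_1 = u/||u|| ≈ (0.1891, -0.982) (||v_1|| = 1).

λ_1 = 20.5777,  λ_2 = 4.4223;  v_1 ≈ (0.1891, -0.982)


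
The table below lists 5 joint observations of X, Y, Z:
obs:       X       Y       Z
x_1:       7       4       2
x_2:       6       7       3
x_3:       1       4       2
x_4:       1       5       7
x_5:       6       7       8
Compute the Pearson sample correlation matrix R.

Step 1 — column means:
  mean(X) = (7 + 6 + 1 + 1 + 6) / 5 = 21/5 = 4.2
  mean(Y) = (4 + 7 + 4 + 5 + 7) / 5 = 27/5 = 5.4
  mean(Z) = (2 + 3 + 2 + 7 + 8) / 5 = 22/5 = 4.4

Step 2 — sample variances and covariances s[i,j] = (1/(n-1)) · Σ_k (x_{k,i} - mean_i) · (x_{k,j} - mean_j), with n-1 = 4:
  s[X,X] = ((2.8)·(2.8) + (1.8)·(1.8) + (-3.2)·(-3.2) + (-3.2)·(-3.2) + (1.8)·(1.8)) / 4 = 34.8/4 = 8.7
  s[X,Y] = ((2.8)·(-1.4) + (1.8)·(1.6) + (-3.2)·(-1.4) + (-3.2)·(-0.4) + (1.8)·(1.6)) / 4 = 7.6/4 = 1.9
  s[X,Z] = ((2.8)·(-2.4) + (1.8)·(-1.4) + (-3.2)·(-2.4) + (-3.2)·(2.6) + (1.8)·(3.6)) / 4 = -3.4/4 = -0.85
  s[Y,Y] = ((-1.4)·(-1.4) + (1.6)·(1.6) + (-1.4)·(-1.4) + (-0.4)·(-0.4) + (1.6)·(1.6)) / 4 = 9.2/4 = 2.3
  s[Y,Z] = ((-1.4)·(-2.4) + (1.6)·(-1.4) + (-1.4)·(-2.4) + (-0.4)·(2.6) + (1.6)·(3.6)) / 4 = 9.2/4 = 2.3
  s[Z,Z] = ((-2.4)·(-2.4) + (-1.4)·(-1.4) + (-2.4)·(-2.4) + (2.6)·(2.6) + (3.6)·(3.6)) / 4 = 33.2/4 = 8.3
  Sample standard deviations s_i = √(s[i,i]):
  s(X) = √(8.7) = 2.9496
  s(Y) = √(2.3) = 1.5166
  s(Z) = √(8.3) = 2.881

Step 3 — r_{ij} = s_{ij} / (s_i · s_j):
  r[X,X] = 1 (diagonal).
  r[X,Y] = 1.9 / (2.9496 · 1.5166) = 1.9 / 4.4733 = 0.4247
  r[X,Z] = -0.85 / (2.9496 · 2.881) = -0.85 / 8.4976 = -0.1
  r[Y,Y] = 1 (diagonal).
  r[Y,Z] = 2.3 / (1.5166 · 2.881) = 2.3 / 4.3692 = 0.5264
  r[Z,Z] = 1 (diagonal).

R is symmetric with unit diagonal. Assembling:

R = [[1, 0.4247, -0.1],
 [0.4247, 1, 0.5264],
 [-0.1, 0.5264, 1]]


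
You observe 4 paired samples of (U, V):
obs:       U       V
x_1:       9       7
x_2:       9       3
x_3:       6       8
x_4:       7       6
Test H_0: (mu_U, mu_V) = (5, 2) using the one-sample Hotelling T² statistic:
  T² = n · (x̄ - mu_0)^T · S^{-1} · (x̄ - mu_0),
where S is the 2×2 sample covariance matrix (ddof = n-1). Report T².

Step 1 — sample mean vector:
  mean(U) = (9 + 9 + 6 + 7) / 4 = 31/4 = 7.75
  mean(V) = (7 + 3 + 8 + 6) / 4 = 24/4 = 6
  x̄ = (7.75, 6),  deviation x̄ - mu_0 = (7.75, 6) - (5, 2) = (2.75, 4).

Step 2 — sample covariance matrix, S[i,j] = (1/(n-1)) · Σ_k (x_{k,i} - mean_i) · (x_{k,j} - mean_j), divisor n-1 = 3:
  S[U,U] = ((1.25)·(1.25) + (1.25)·(1.25) + (-1.75)·(-1.75) + (-0.75)·(-0.75)) / 3 = 6.75/3 = 2.25
  S[U,V] = ((1.25)·(1) + (1.25)·(-3) + (-1.75)·(2) + (-0.75)·(0)) / 3 = -6/3 = -2
  S[V,V] = ((1)·(1) + (-3)·(-3) + (2)·(2) + (0)·(0)) / 3 = 14/3 = 4.6667
  S = [[2.25, -2],
 [-2, 4.6667]].

Step 3 — invert S. det(S) = 2.25·4.6667 - (-2)² = 6.5.
  S^{-1} = (1/det) · [[d, -b], [-b, a]] = [[0.7179, 0.3077],
 [0.3077, 0.3462]].

Step 4 — quadratic form (x̄ - mu_0)^T · S^{-1} · (x̄ - mu_0):
  S^{-1} · (x̄ - mu_0) = (3.2051, 2.2308),
  (x̄ - mu_0)^T · [...] = (2.75)·(3.2051) + (4)·(2.2308) = 17.7372.

Step 5 — scale by n: T² = 4 · 17.7372 = 70.9487.

T² ≈ 70.9487


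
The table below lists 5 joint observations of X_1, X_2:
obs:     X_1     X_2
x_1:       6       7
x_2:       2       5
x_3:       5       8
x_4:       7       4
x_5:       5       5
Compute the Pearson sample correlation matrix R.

Step 1 — column means:
  mean(X_1) = (6 + 2 + 5 + 7 + 5) / 5 = 25/5 = 5
  mean(X_2) = (7 + 5 + 8 + 4 + 5) / 5 = 29/5 = 5.8

Step 2 — sample variances and covariances s[i,j] = (1/(n-1)) · Σ_k (x_{k,i} - mean_i) · (x_{k,j} - mean_j), with n-1 = 4:
  s[X_1,X_1] = ((1)·(1) + (-3)·(-3) + (0)·(0) + (2)·(2) + (0)·(0)) / 4 = 14/4 = 3.5
  s[X_1,X_2] = ((1)·(1.2) + (-3)·(-0.8) + (0)·(2.2) + (2)·(-1.8) + (0)·(-0.8)) / 4 = 0/4 = 0
  s[X_2,X_2] = ((1.2)·(1.2) + (-0.8)·(-0.8) + (2.2)·(2.2) + (-1.8)·(-1.8) + (-0.8)·(-0.8)) / 4 = 10.8/4 = 2.7
  Sample standard deviations s_i = √(s[i,i]):
  s(X_1) = √(3.5) = 1.8708
  s(X_2) = √(2.7) = 1.6432

Step 3 — r_{ij} = s_{ij} / (s_i · s_j):
  r[X_1,X_1] = 1 (diagonal).
  r[X_1,X_2] = 0 / (1.8708 · 1.6432) = 0 / 3.0741 = 0
  r[X_2,X_2] = 1 (diagonal).

R is symmetric with unit diagonal. Assembling:

R = [[1, 0],
 [0, 1]]


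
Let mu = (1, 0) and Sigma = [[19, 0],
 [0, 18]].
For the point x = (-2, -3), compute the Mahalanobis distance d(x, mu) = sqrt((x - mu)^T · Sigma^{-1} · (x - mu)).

Step 1 — centre the observation: (x - mu) = (-3, -3).

Step 2 — invert Sigma. det(Sigma) = 19·18 - (0)² = 342.
  Sigma^{-1} = (1/det) · [[d, -b], [-b, a]] = [[0.0526, 0],
 [0, 0.0556]].

Step 3 — form the quadratic (x - mu)^T · Sigma^{-1} · (x - mu):
  Sigma^{-1} · (x - mu) = (-0.1579, -0.1667).
  (x - mu)^T · [Sigma^{-1} · (x - mu)] = (-3)·(-0.1579) + (-3)·(-0.1667) = 0.9737.

Step 4 — take square root: d = √(0.9737) ≈ 0.9868.

d(x, mu) = √(0.9737) ≈ 0.9868


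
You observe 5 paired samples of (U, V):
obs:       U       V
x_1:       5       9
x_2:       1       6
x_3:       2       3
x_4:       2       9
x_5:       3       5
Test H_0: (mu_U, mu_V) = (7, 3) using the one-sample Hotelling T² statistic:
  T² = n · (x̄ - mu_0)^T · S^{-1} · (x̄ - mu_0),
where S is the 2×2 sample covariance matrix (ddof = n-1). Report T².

Step 1 — sample mean vector:
  mean(U) = (5 + 1 + 2 + 2 + 3) / 5 = 13/5 = 2.6
  mean(V) = (9 + 6 + 3 + 9 + 5) / 5 = 32/5 = 6.4
  x̄ = (2.6, 6.4),  deviation x̄ - mu_0 = (2.6, 6.4) - (7, 3) = (-4.4, 3.4).

Step 2 — sample covariance matrix, S[i,j] = (1/(n-1)) · Σ_k (x_{k,i} - mean_i) · (x_{k,j} - mean_j), divisor n-1 = 4:
  S[U,U] = ((2.4)·(2.4) + (-1.6)·(-1.6) + (-0.6)·(-0.6) + (-0.6)·(-0.6) + (0.4)·(0.4)) / 4 = 9.2/4 = 2.3
  S[U,V] = ((2.4)·(2.6) + (-1.6)·(-0.4) + (-0.6)·(-3.4) + (-0.6)·(2.6) + (0.4)·(-1.4)) / 4 = 6.8/4 = 1.7
  S[V,V] = ((2.6)·(2.6) + (-0.4)·(-0.4) + (-3.4)·(-3.4) + (2.6)·(2.6) + (-1.4)·(-1.4)) / 4 = 27.2/4 = 6.8
  S = [[2.3, 1.7],
 [1.7, 6.8]].

Step 3 — invert S. det(S) = 2.3·6.8 - (1.7)² = 12.75.
  S^{-1} = (1/det) · [[d, -b], [-b, a]] = [[0.5333, -0.1333],
 [-0.1333, 0.1804]].

Step 4 — quadratic form (x̄ - mu_0)^T · S^{-1} · (x̄ - mu_0):
  S^{-1} · (x̄ - mu_0) = (-2.8, 1.2),
  (x̄ - mu_0)^T · [...] = (-4.4)·(-2.8) + (3.4)·(1.2) = 16.4.

Step 5 — scale by n: T² = 5 · 16.4 = 82.

T² ≈ 82
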